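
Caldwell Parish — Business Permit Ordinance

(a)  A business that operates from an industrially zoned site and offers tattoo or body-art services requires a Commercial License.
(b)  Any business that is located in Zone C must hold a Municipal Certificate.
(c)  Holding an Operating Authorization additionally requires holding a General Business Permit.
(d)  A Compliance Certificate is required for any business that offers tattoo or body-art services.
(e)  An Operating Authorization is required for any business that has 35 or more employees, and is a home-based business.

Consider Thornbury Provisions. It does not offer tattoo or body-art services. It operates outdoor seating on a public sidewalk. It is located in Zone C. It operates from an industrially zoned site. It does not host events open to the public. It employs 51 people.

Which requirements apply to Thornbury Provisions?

Municipal Certificate

(a) operates from an industrially zoned site; does not offer tattoo or body-art services → Commercial License not required.
(b) is located in Zone C → Municipal Certificate required.
(c) Operating Authorization is not required → no effect.
(d) does not offer tattoo or body-art services → Compliance Certificate not required.
(e) employees 51 ≥ 35; operates from an industrially zoned site (not: is a home-based business) → Operating Authorization not required.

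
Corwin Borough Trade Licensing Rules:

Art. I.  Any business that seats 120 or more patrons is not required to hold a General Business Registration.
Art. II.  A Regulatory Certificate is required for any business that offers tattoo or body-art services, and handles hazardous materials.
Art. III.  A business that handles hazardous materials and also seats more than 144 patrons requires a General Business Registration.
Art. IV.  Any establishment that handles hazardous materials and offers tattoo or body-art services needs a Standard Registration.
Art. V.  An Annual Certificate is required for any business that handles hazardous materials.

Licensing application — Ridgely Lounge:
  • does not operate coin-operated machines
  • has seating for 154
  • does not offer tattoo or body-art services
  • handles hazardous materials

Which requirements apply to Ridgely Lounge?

Annual Certificate

Art. I. seating 154 ≥ 120 → exempt from General Business Registration.
Art. II. does not offer tattoo or body-art services; handles hazardous materials → Regulatory Certificate not required.
Art. III. handles hazardous materials; seating 154 > 144 → General Business Registration required.
Art. IV. handles hazardous materials; does not offer tattoo or body-art services → Standard Registration not required.
Art. V. handles hazardous materials → Annual Certificate required.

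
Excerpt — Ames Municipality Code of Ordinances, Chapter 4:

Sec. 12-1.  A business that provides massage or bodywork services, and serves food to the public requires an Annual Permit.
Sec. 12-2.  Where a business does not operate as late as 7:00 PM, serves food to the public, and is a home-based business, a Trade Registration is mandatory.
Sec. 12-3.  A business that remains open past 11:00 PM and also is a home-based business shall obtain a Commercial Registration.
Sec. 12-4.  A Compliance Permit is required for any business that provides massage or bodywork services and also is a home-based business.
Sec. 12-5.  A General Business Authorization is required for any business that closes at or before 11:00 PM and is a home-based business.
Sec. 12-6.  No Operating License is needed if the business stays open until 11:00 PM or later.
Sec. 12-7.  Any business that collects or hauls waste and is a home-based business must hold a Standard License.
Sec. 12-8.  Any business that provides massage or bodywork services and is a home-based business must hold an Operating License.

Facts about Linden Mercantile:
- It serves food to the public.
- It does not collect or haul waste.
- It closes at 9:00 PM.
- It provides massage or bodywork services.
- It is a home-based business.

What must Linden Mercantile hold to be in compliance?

Sec. 12-1. provides massage or bodywork services; serves food to the public → Annual Permit required.
Sec. 12-2. closes 9:00 PM, after 7:00 PM; serves food to the public; is a home-based business → Trade Registration not required.
Sec. 12-3. closes 9:00 PM, at/before 11:00 PM; is a home-based business → Commercial Registration not required.
Sec. 12-4. provides massage or bodywork services; is a home-based business → Compliance Permit required.
Sec. 12-5. closes 9:00 PM, at/before 11:00 PM; is a home-based business → General Business Authorization required.
Sec. 12-6. closes 9:00 PM, at/before 11:00 PM → Operating License exemption does not apply.
Sec. 12-7. does not collect or haul waste; is a home-based business → Standard License not required.
Sec. 12-8. provides massage or bodywork services; is a home-based business → Operating License required.

Annual Permit, Compliance Permit, General Business Authorization, Operating License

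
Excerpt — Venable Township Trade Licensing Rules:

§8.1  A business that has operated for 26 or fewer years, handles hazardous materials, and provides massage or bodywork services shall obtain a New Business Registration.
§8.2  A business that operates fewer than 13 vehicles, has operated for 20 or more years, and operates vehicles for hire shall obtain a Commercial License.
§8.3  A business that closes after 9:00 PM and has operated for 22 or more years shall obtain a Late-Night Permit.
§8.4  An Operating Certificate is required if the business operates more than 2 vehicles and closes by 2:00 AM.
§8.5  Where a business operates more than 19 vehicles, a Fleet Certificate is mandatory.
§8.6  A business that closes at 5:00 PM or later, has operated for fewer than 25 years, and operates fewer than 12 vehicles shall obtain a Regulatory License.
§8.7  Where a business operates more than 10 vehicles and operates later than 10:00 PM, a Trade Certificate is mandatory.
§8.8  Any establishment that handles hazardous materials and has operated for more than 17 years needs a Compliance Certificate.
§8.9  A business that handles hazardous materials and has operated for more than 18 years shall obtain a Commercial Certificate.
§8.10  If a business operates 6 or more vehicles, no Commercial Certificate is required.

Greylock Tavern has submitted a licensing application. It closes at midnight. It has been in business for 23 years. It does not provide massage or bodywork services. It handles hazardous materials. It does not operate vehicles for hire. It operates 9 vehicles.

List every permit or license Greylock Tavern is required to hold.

Compliance Certificate, Late-Night Permit, Operating Certificate, Regulatory License

§8.1 years in business 23 ≤ 26; handles hazardous materials; does not provide massage or bodywork services → New Business Registration not required.
§8.2 vehicles 9 < 13; years in business 23 ≥ 20; does not operate vehicles for hire → Commercial License not required.
§8.3 closes midnight, after 9:00 PM; years in business 23 ≥ 22 → Late-Night Permit required.
§8.4 vehicles 9 > 2; closes midnight, at/before 2:00 AM → Operating Certificate required.
§8.5 vehicles 9 ≤ 19 → Fleet Certificate not required.
§8.6 closes midnight, after 5:00 PM; years in business 23 < 25; vehicles 9 < 12 → Regulatory License required.
§8.7 vehicles 9 ≤ 10; closes midnight, after 10:00 PM → Trade Certificate not required.
§8.8 handles hazardous materials; years in business 23 > 17 → Compliance Certificate required.
§8.9 handles hazardous materials; years in business 23 > 18 → Commercial Certificate required.
§8.10 vehicles 9 ≥ 6 → exempt from Commercial Certificate.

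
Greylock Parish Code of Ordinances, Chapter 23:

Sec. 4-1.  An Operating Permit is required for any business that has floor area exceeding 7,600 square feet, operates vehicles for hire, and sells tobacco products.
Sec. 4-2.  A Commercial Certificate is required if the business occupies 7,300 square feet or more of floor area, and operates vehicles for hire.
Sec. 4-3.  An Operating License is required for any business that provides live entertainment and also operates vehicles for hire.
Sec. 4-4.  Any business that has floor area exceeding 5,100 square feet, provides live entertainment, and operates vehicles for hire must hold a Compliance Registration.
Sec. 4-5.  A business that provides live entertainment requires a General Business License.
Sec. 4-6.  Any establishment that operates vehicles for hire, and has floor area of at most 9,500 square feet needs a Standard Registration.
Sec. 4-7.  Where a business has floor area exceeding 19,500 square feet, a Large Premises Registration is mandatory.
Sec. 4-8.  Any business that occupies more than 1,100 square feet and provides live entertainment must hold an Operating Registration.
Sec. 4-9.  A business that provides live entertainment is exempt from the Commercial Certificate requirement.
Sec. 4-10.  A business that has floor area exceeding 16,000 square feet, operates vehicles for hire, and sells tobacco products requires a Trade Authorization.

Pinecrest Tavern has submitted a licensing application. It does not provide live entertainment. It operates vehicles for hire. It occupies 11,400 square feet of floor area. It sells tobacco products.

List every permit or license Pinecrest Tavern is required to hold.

Commercial Certificate, Operating Permit

Sec. 4-1. floor area 11,400 square feet > 7,600 square feet; operates vehicles for hire; sells tobacco products → Operating Permit required.
Sec. 4-2. floor area 11,400 square feet ≥ 7,300 square feet; operates vehicles for hire → Commercial Certificate required.
Sec. 4-3. does not provide live entertainment; operates vehicles for hire → Operating License not required.
Sec. 4-4. floor area 11,400 square feet > 5,100 square feet; does not provide live entertainment; operates vehicles for hire → Compliance Registration not required.
Sec. 4-5. does not provide live entertainment → General Business License not required.
Sec. 4-6. operates vehicles for hire; floor area 11,400 square feet > 9,500 square feet → Standard Registration not required.
Sec. 4-7. floor area 11,400 square feet ≤ 19,500 square feet → Large Premises Registration not required.
Sec. 4-8. floor area 11,400 square feet > 1,100 square feet; does not provide live entertainment → Operating Registration not required.
Sec. 4-9. does not provide live entertainment → Commercial Certificate exemption does not apply.
Sec. 4-10. floor area 11,400 square feet ≤ 16,000 square feet; operates vehicles for hire; sells tobacco products → Trade Authorization not required.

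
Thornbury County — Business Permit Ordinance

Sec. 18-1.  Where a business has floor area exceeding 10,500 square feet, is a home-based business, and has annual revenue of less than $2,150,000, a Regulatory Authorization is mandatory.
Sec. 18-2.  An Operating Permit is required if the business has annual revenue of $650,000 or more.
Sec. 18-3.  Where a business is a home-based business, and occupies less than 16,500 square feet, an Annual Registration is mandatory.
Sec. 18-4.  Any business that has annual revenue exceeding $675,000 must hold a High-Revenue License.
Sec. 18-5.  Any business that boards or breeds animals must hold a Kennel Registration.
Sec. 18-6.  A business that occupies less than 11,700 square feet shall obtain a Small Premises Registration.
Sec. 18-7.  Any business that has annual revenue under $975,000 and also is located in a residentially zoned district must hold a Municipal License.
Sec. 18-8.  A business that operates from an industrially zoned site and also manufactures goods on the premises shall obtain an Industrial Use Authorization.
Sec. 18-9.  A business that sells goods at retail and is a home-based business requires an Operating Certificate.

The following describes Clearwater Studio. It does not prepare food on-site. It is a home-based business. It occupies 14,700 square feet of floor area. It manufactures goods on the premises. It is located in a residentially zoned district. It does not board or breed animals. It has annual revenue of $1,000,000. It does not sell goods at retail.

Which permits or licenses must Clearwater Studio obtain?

Sec. 18-1. floor area 14,700 square feet > 10,500 square feet; is a home-based business; revenue $1,000,000 < $2,150,000 → Regulatory Authorization required.
Sec. 18-2. revenue $1,000,000 ≥ $650,000 → Operating Permit required.
Sec. 18-3. is a home-based business; floor area 14,700 square feet < 16,500 square feet → Annual Registration required.
Sec. 18-4. revenue $1,000,000 > $675,000 → High-Revenue License required.
Sec. 18-5. does not board or breed animals → Kennel Registration not required.
Sec. 18-6. floor area 14,700 square feet ≥ 11,700 square feet → Small Premises Registration not required.
Sec. 18-7. revenue $1,000,000 ≥ $975,000; is located in a residentially zoned district → Municipal License not required.
Sec. 18-8. is a home-based business (not: operates from an industrially zoned site); manufactures goods on the premises → Industrial Use Authorization not required.
Sec. 18-9. does not sell goods at retail; is a home-based business → Operating Certificate not required.

Annual Registration, High-Revenue License, Operating Permit, Regulatory Authorization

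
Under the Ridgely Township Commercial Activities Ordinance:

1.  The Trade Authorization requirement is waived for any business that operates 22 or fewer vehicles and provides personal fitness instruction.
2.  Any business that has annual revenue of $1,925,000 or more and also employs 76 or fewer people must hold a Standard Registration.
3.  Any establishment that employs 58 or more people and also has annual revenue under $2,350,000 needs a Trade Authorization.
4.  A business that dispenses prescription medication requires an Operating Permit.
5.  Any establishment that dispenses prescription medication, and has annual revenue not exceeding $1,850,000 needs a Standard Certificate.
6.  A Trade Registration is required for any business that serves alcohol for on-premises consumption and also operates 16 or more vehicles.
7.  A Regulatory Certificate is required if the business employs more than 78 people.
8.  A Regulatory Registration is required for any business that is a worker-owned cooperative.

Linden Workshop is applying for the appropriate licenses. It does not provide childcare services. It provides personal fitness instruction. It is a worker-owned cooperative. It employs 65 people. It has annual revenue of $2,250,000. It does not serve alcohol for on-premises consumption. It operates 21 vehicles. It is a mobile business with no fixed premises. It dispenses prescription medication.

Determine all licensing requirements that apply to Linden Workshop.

1. vehicles 21 ≤ 22; provides personal fitness instruction → exempt from Trade Authorization.
2. revenue $2,250,000 ≥ $1,925,000; employees 65 ≤ 76 → Standard Registration required.
3. employees 65 ≥ 58; revenue $2,250,000 < $2,350,000 → Trade Authorization required.
4. dispenses prescription medication → Operating Permit required.
5. dispenses prescription medication; revenue $2,250,000 > $1,850,000 → Standard Certificate not required.
6. does not serve alcohol for on-premises consumption; vehicles 21 ≥ 16 → Trade Registration not required.
7. employees 65 ≤ 78 → Regulatory Certificate not required.
8. is a worker-owned cooperative → Regulatory Registration required.

Operating Permit, Regulatory Registration, Standard Registration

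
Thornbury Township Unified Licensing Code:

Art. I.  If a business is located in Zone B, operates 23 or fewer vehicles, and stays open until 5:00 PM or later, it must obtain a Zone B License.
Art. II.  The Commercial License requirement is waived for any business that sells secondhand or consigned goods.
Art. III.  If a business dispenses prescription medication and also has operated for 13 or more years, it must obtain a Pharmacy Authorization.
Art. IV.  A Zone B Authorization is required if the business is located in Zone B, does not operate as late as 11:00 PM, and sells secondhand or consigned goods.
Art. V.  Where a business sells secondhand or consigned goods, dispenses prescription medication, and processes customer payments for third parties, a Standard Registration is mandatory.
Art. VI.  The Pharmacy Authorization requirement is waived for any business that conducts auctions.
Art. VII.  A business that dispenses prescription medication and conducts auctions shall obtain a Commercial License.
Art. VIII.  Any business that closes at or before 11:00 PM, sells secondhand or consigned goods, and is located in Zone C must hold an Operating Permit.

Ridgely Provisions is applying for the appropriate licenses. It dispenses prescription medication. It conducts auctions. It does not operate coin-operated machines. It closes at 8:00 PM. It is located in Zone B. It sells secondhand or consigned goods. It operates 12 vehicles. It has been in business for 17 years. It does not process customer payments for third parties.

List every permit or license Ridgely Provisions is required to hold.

Art. I. is located in Zone B; vehicles 12 ≤ 23; closes 8:00 PM, after 5:00 PM → Zone B License required.
Art. II. sells secondhand or consigned goods → exempt from Commercial License.
Art. III. dispenses prescription medication; years in business 17 ≥ 13 → Pharmacy Authorization required.
Art. IV. is located in Zone B; closes 8:00 PM, at/before 11:00 PM; sells secondhand or consigned goods → Zone B Authorization required.
Art. V. sells secondhand or consigned goods; dispenses prescription medication; does not process customer payments for third parties → Standard Registration not required.
Art. VI. conducts auctions → exempt from Pharmacy Authorization.
Art. VII. dispenses prescription medication; conducts auctions → Commercial License required.
Art. VIII. closes 8:00 PM, at/before 11:00 PM; sells secondhand or consigned goods; is located in Zone B (not: is located in Zone C) → Operating Permit not required.

Zone B Authorization, Zone B License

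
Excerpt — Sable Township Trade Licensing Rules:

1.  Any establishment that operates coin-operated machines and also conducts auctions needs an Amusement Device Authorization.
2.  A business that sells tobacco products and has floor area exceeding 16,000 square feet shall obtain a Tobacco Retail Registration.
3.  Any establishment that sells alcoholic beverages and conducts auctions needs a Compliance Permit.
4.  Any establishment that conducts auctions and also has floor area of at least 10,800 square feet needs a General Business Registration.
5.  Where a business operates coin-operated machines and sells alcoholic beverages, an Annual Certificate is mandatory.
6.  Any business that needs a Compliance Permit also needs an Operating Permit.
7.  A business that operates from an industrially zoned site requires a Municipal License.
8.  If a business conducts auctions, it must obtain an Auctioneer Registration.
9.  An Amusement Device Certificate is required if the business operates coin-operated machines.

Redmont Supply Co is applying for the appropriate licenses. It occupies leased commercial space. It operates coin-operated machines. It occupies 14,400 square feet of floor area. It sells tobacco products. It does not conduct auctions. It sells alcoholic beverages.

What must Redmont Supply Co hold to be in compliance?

Amusement Device Certificate, Annual Certificate

1. operates coin-operated machines; does not conduct auctions → Amusement Device Authorization not required.
2. sells tobacco products; floor area 14,400 square feet ≤ 16,000 square feet → Tobacco Retail Registration not required.
3. sells alcoholic beverages; does not conduct auctions → Compliance Permit not required.
4. does not conduct auctions; floor area 14,400 square feet ≥ 10,800 square feet → General Business Registration not required.
5. operates coin-operated machines; sells alcoholic beverages → Annual Certificate required.
6. Compliance Permit is not required → no effect.
7. occupies leased commercial space (not: operates from an industrially zoned site) → Municipal License not required.
8. does not conduct auctions → Auctioneer Registration not required.
9. operates coin-operated machines → Amusement Device Certificate required.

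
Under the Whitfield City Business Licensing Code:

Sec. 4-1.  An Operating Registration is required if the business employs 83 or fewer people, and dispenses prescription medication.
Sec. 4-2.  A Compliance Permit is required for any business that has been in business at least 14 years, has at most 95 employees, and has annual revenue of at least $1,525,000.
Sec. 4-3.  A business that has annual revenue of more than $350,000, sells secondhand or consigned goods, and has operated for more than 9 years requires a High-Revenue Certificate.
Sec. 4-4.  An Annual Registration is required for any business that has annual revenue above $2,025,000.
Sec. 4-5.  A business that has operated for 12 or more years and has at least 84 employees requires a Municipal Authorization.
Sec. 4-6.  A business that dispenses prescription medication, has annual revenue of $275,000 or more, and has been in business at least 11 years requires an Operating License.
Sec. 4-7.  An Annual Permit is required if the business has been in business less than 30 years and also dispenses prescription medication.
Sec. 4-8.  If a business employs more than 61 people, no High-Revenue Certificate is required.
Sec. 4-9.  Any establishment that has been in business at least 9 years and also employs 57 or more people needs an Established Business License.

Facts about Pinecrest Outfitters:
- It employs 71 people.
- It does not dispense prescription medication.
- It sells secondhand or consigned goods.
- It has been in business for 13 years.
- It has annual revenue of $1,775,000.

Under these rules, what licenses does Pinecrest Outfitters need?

Established Business License

Sec. 4-1. employees 71 ≤ 83; does not dispense prescription medication → Operating Registration not required.
Sec. 4-2. years in business 13 < 14; employees 71 ≤ 95; revenue $1,775,000 ≥ $1,525,000 → Compliance Permit not required.
Sec. 4-3. revenue $1,775,000 > $350,000; sells secondhand or consigned goods; years in business 13 > 9 → High-Revenue Certificate required.
Sec. 4-4. revenue $1,775,000 ≤ $2,025,000 → Annual Registration not required.
Sec. 4-5. years in business 13 ≥ 12; employees 71 < 84 → Municipal Authorization not required.
Sec. 4-6. does not dispense prescription medication; revenue $1,775,000 ≥ $275,000; years in business 13 ≥ 11 → Operating License not required.
Sec. 4-7. years in business 13 < 30; does not dispense prescription medication → Annual Permit not required.
Sec. 4-8. employees 71 > 61 → exempt from High-Revenue Certificate.
Sec. 4-9. years in business 13 ≥ 9; employees 71 ≥ 57 → Established Business License required.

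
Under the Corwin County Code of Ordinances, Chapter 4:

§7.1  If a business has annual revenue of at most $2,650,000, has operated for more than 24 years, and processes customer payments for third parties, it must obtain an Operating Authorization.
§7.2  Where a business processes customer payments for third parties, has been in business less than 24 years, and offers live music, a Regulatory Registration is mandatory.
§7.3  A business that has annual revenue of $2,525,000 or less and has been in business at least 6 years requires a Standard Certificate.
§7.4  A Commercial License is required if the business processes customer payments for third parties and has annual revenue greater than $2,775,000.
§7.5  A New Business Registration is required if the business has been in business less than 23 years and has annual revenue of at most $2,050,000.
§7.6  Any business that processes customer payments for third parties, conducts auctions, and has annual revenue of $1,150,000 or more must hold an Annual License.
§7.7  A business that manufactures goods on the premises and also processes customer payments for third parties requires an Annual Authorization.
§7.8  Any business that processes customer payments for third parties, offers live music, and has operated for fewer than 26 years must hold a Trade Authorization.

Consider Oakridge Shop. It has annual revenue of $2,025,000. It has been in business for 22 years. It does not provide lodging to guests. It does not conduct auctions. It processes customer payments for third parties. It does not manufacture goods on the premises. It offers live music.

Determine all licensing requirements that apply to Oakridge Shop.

New Business Registration, Regulatory Registration, Standard Certificate, Trade Authorization

§7.1 revenue $2,025,000 ≤ $2,650,000; years in business 22 ≤ 24; processes customer payments for third parties → Operating Authorization not required.
§7.2 processes customer payments for third parties; years in business 22 < 24; offers live music → Regulatory Registration required.
§7.3 revenue $2,025,000 ≤ $2,525,000; years in business 22 ≥ 6 → Standard Certificate required.
§7.4 processes customer payments for third parties; revenue $2,025,000 ≤ $2,775,000 → Commercial License not required.
§7.5 years in business 22 < 23; revenue $2,025,000 ≤ $2,050,000 → New Business Registration required.
§7.6 processes customer payments for third parties; does not conduct auctions; revenue $2,025,000 ≥ $1,150,000 → Annual License not required.
§7.7 does not manufacture goods on the premises; processes customer payments for third parties → Annual Authorization not required.
§7.8 processes customer payments for third parties; offers live music; years in business 22 < 26 → Trade Authorization required.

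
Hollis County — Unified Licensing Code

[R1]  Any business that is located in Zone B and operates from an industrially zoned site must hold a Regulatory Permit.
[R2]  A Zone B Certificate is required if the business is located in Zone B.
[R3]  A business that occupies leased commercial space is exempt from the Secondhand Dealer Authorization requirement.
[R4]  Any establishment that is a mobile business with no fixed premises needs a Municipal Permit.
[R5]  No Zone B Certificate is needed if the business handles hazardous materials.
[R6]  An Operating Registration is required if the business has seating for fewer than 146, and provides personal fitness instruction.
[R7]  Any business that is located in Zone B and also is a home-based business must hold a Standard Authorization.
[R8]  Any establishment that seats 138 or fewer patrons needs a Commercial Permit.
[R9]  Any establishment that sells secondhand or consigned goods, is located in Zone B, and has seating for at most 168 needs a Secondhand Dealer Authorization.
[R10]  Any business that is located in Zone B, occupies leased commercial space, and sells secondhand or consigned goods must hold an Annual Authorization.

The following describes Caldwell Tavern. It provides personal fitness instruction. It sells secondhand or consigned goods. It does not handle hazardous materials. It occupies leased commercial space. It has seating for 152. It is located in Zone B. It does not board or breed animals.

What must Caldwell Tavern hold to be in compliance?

Annual Authorization, Zone B Certificate

[R1] is located in Zone B; occupies leased commercial space (not: operates from an industrially zoned site) → Regulatory Permit not required.
[R2] is located in Zone B → Zone B Certificate required.
[R3] occupies leased commercial space → exempt from Secondhand Dealer Authorization.
[R4] occupies leased commercial space (not: is a mobile business with no fixed premises) → Municipal Permit not required.
[R5] does not handle hazardous materials → Zone B Certificate exemption does not apply.
[R6] seating 152 ≥ 146; provides personal fitness instruction → Operating Registration not required.
[R7] is located in Zone B; occupies leased commercial space (not: is a home-based business) → Standard Authorization not required.
[R8] seating 152 > 138 → Commercial Permit not required.
[R9] sells secondhand or consigned goods; is located in Zone B; seating 152 ≤ 168 → Secondhand Dealer Authorization required.
[R10] is located in Zone B; occupies leased commercial space; sells secondhand or consigned goods → Annual Authorization required.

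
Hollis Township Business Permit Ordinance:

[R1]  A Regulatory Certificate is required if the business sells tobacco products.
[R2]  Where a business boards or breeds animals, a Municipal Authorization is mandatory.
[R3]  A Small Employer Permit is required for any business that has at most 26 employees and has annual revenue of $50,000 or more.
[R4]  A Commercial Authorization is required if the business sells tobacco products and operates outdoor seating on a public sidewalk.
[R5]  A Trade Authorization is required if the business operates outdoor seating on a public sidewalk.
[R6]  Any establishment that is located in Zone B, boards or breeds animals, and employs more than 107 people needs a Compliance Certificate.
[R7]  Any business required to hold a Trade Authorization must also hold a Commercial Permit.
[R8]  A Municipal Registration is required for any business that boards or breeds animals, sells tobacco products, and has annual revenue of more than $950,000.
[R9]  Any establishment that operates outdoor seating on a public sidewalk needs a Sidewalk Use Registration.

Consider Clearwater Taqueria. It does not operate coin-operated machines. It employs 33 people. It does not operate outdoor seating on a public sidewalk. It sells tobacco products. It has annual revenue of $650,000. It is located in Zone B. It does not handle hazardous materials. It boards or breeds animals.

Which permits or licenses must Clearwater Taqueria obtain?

[R1] sells tobacco products → Regulatory Certificate required.
[R2] boards or breeds animals → Municipal Authorization required.
[R3] employees 33 > 26; revenue $650,000 ≥ $50,000 → Small Employer Permit not required.
[R4] sells tobacco products; does not operate outdoor seating on a public sidewalk → Commercial Authorization not required.
[R5] does not operate outdoor seating on a public sidewalk → Trade Authorization not required.
[R6] is located in Zone B; boards or breeds animals; employees 33 ≤ 107 → Compliance Certificate not required.
[R7] Trade Authorization is not required → no effect.
[R8] boards or breeds animals; sells tobacco products; revenue $650,000 ≤ $950,000 → Municipal Registration not required.
[R9] does not operate outdoor seating on a public sidewalk → Sidewalk Use Registration not required.

Municipal Authorization, Regulatory Certificate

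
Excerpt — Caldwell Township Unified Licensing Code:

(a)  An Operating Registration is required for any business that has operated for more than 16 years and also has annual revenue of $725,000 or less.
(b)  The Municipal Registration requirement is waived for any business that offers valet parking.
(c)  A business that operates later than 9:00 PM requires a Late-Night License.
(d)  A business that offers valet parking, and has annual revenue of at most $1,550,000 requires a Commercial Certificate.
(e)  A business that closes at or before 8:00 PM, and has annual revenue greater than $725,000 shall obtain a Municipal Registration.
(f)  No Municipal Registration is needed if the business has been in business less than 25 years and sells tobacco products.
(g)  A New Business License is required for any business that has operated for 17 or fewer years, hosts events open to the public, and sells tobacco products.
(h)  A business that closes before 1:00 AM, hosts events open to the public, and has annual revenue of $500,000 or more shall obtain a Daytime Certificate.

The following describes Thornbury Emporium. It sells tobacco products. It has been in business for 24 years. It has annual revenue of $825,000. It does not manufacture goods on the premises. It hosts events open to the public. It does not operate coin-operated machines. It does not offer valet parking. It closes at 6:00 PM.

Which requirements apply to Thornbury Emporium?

Daytime Certificate

(a) years in business 24 > 16; revenue $825,000 > $725,000 → Operating Registration not required.
(b) does not offer valet parking → Municipal Registration exemption does not apply.
(c) closes 6:00 PM, at/before 9:00 PM → Late-Night License not required.
(d) does not offer valet parking; revenue $825,000 ≤ $1,550,000 → Commercial Certificate not required.
(e) closes 6:00 PM, at/before 8:00 PM; revenue $825,000 > $725,000 → Municipal Registration required.
(f) years in business 24 < 25; sells tobacco products → exempt from Municipal Registration.
(g) years in business 24 > 17; hosts events open to the public; sells tobacco products → New Business License not required.
(h) closes 6:00 PM, at/before 1:00 AM; hosts events open to the public; revenue $825,000 ≥ $500,000 → Daytime Certificate required.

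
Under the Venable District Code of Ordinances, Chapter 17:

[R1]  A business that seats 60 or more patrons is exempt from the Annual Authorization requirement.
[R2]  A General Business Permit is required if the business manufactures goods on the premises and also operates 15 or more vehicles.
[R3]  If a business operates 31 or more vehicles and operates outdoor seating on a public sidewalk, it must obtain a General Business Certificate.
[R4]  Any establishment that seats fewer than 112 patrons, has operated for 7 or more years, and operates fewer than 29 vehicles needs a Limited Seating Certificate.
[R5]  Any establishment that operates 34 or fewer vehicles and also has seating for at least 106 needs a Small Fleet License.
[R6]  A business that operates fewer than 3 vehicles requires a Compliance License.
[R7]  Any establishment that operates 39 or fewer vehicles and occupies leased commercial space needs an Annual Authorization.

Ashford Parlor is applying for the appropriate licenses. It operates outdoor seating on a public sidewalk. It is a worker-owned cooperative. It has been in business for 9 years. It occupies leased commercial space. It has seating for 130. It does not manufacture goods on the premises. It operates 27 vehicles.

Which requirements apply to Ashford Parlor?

Small Fleet License

[R1] seating 130 ≥ 60 → exempt from Annual Authorization.
[R2] does not manufacture goods on the premises; vehicles 27 ≥ 15 → General Business Permit not required.
[R3] vehicles 27 < 31; operates outdoor seating on a public sidewalk → General Business Certificate not required.
[R4] seating 130 ≥ 112; years in business 9 ≥ 7; vehicles 27 < 29 → Limited Seating Certificate not required.
[R5] vehicles 27 ≤ 34; seating 130 ≥ 106 → Small Fleet License required.
[R6] vehicles 27 ≥ 3 → Compliance License not required.
[R7] vehicles 27 ≤ 39; occupies leased commercial space → Annual Authorization required.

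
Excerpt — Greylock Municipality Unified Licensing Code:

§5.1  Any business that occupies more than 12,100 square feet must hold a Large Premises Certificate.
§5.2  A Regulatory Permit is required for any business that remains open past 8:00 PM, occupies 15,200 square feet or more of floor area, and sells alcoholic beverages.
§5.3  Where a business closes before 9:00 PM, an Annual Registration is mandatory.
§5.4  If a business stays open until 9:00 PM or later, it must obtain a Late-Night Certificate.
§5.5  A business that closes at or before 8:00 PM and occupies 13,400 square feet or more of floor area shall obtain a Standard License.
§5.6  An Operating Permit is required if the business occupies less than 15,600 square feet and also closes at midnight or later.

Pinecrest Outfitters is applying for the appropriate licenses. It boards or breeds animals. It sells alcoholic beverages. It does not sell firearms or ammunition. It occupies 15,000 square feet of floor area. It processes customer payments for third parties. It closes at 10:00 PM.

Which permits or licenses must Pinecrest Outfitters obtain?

Large Premises Certificate, Late-Night Certificate

§5.1 floor area 15,000 square feet > 12,100 square feet → Large Premises Certificate required.
§5.2 closes 10:00 PM, after 8:00 PM; floor area 15,000 square feet < 15,200 square feet; sells alcoholic beverages → Regulatory Permit not required.
§5.3 closes 10:00 PM, after 9:00 PM → Annual Registration not required.
§5.4 closes 10:00 PM, after 9:00 PM → Late-Night Certificate required.
§5.5 closes 10:00 PM, after 8:00 PM; floor area 15,000 square feet ≥ 13,400 square feet → Standard License not required.
§5.6 floor area 15,000 square feet < 15,600 square feet; closes 10:00 PM, at/before midnight → Operating Permit not required.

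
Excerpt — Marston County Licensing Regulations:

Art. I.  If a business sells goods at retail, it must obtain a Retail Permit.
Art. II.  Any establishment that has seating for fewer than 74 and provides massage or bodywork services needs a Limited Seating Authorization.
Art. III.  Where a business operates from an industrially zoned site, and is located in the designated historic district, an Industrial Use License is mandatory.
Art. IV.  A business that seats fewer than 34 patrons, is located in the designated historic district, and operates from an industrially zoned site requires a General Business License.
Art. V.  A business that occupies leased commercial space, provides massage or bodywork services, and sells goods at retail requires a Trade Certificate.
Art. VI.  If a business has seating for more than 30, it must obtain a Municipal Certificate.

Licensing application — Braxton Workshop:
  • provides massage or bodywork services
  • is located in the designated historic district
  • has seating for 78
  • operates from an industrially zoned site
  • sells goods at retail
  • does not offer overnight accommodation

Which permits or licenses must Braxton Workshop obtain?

Industrial Use License, Municipal Certificate, Retail Permit

Art. I. sells goods at retail → Retail Permit required.
Art. II. seating 78 ≥ 74; provides massage or bodywork services → Limited Seating Authorization not required.
Art. III. operates from an industrially zoned site; is located in the designated historic district → Industrial Use License required.
Art. IV. seating 78 ≥ 34; is located in the designated historic district; operates from an industrially zoned site → General Business License not required.
Art. V. operates from an industrially zoned site (not: occupies leased commercial space); provides massage or bodywork services; sells goods at retail → Trade Certificate not required.
Art. VI. seating 78 > 30 → Municipal Certificate required.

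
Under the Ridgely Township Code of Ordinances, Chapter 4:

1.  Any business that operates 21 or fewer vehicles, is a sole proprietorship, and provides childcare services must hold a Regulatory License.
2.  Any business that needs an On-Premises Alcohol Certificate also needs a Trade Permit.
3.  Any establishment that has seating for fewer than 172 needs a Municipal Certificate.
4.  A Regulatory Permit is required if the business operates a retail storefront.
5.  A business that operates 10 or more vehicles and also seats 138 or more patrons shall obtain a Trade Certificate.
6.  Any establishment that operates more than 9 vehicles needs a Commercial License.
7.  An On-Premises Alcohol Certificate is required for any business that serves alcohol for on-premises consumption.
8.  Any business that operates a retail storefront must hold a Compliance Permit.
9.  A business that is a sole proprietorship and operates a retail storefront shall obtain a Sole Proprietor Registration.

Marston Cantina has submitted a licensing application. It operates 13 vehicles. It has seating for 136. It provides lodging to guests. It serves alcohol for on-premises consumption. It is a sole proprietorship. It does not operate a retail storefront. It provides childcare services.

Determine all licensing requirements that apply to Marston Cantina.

1. vehicles 13 ≤ 21; is a sole proprietorship; provides childcare services → Regulatory License required.
2. On-Premises Alcohol Certificate is required → Trade Permit also required.
3. seating 136 < 172 → Municipal Certificate required.
4. does not operate a retail storefront → Regulatory Permit not required.
5. vehicles 13 ≥ 10; seating 136 < 138 → Trade Certificate not required.
6. vehicles 13 > 9 → Commercial License required.
7. serves alcohol for on-premises consumption → On-Premises Alcohol Certificate required.
8. does not operate a retail storefront → Compliance Permit not required.
9. is a sole proprietorship; does not operate a retail storefront → Sole Proprietor Registration not required.

Commercial License, Municipal Certificate, On-Premises Alcohol Certificate, Regulatory License, Trade Permit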